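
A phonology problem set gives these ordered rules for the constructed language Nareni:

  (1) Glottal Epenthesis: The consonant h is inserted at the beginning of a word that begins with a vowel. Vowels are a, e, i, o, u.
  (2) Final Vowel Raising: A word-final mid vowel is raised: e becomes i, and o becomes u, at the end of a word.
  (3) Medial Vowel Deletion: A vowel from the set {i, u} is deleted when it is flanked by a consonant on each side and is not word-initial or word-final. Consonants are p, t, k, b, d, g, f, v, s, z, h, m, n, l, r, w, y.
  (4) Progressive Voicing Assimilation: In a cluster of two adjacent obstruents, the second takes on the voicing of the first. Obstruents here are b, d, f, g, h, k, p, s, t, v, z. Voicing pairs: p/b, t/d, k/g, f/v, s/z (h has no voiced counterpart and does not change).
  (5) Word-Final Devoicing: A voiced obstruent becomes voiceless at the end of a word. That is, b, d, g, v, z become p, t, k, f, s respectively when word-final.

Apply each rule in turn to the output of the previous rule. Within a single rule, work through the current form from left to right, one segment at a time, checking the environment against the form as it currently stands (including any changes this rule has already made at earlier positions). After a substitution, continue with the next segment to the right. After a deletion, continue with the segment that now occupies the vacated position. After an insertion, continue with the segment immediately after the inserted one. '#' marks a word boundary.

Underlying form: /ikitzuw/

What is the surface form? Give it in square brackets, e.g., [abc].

[hktsw]

(1) Glottal Epenthesis: [ikitzuw] → [hikitzuw]
(2) Final Vowel Raising: no change — [hikitzuw]
(3) Medial Vowel Deletion: [hikitzuw] → [hktzw]
(4) Progressive Voicing Assimilation: [hktzw] → [hktsw]
(5) Word-Final Devoicing: no change — [hktsw]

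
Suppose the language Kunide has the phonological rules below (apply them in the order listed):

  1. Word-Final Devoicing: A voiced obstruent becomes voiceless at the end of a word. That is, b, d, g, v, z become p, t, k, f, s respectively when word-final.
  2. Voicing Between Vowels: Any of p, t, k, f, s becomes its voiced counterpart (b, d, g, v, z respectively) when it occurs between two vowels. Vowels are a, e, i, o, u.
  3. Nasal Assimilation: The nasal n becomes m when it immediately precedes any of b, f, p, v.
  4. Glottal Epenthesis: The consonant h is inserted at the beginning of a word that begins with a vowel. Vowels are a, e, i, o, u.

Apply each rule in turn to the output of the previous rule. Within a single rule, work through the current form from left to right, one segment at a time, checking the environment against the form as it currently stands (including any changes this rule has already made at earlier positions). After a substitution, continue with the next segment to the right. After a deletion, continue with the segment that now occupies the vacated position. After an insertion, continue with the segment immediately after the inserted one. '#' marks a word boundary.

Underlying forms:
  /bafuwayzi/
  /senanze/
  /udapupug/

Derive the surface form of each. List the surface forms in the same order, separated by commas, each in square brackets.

[bavuwayzi], [senanze], [hudabubuk]

/bafuwayzi/:
  1 Word-Final Devoicing: no change — [bafuwayzi]
  2 Voicing Between Vowels: [bafuwayzi] → [bavuwayzi]
  3 Nasal Assimilation: no change — [bavuwayzi]
  4 Glottal Epenthesis: no change — [bavuwayzi]
/senanze/:
  1 Word-Final Devoicing: no change — [senanze]
  2 Voicing Between Vowels: no change — [senanze]
  3 Nasal Assimilation: no change — [senanze]
  4 Glottal Epenthesis: no change — [senanze]
/udapupug/:
  1 Word-Final Devoicing: [udapupug] → [udapupuk]
  2 Voicing Between Vowels: [udapupuk] → [udabubuk]
  3 Nasal Assimilation: no change — [udabubuk]
  4 Glottal Epenthesis: [udabubuk] → [hudabubuk]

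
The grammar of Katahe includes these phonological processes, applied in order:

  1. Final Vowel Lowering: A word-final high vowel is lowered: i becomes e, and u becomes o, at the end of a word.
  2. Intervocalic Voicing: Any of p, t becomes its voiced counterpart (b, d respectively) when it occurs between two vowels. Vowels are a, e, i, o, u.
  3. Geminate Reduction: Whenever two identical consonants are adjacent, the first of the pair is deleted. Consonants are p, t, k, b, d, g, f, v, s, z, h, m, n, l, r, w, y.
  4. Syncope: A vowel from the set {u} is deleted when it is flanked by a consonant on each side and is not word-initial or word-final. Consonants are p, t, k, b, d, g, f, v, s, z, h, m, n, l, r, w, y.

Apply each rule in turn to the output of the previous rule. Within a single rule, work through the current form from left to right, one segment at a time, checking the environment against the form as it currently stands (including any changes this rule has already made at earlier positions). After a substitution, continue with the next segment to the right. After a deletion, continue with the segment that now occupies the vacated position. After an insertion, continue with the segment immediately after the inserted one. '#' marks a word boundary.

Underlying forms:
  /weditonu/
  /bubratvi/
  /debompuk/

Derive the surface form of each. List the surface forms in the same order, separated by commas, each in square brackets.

/weditonu/:
  1 Final Vowel Lowering: [weditonu] → [weditono]
  2 Intervocalic Voicing: [weditono] → [wedidono]
  3 Geminate Reduction: no change — [wedidono]
  4 Syncope: no change — [wedidono]
/bubratvi/:
  1 Final Vowel Lowering: [bubratvi] → [bubratve]
  2 Intervocalic Voicing: no change — [bubratve]
  3 Geminate Reduction: no change — [bubratve]
  4 Syncope: [bubratve] → [bbratve]
/debompuk/:
  1 Final Vowel Lowering: no change — [debompuk]
  2 Intervocalic Voicing: no change — [debompuk]
  3 Geminate Reduction: no change — [debompuk]
  4 Syncope: [debompuk] → [debompk]

[wedidono], [bbratve], [debompk]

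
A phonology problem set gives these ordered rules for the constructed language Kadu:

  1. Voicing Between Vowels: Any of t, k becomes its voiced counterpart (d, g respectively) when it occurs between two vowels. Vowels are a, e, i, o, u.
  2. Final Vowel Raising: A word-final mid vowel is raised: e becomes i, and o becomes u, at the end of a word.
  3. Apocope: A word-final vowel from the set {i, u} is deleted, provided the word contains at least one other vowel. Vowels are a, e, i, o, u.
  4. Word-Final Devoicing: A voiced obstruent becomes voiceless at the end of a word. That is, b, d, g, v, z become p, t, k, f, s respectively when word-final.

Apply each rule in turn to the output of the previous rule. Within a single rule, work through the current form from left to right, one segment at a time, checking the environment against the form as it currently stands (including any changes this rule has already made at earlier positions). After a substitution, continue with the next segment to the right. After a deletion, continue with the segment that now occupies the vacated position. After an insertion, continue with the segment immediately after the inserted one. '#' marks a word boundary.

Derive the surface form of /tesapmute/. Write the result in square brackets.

1 Voicing Between Vowels: [tesapmute] → [tesapmude]
2 Final Vowel Raising: [tesapmude] → [tesapmudi]
3 Apocope: [tesapmudi] → [tesapmud]
4 Word-Final Devoicing: [tesapmud] → [tesapmut]

[tesapmut]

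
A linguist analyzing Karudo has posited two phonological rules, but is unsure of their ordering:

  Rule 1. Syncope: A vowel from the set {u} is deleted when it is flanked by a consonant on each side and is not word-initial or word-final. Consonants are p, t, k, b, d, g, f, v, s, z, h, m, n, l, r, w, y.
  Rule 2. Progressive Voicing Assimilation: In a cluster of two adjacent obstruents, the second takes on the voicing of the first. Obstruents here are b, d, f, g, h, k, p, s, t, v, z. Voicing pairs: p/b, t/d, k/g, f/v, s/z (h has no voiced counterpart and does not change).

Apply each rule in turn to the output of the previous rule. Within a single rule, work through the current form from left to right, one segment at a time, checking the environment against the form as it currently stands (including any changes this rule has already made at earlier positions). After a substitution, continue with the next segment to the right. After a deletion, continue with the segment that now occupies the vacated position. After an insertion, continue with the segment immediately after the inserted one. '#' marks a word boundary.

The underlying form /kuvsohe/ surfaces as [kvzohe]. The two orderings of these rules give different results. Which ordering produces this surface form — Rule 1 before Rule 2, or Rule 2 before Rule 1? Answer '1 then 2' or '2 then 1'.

Order 1 then 2:
  1 Syncope: [kuvsohe] → [kvsohe]
  2 Progressive Voicing Assimilation: [kvsohe] → [kfsohe]
  result: [kfsohe]
Order 2 then 1:
  2 Progressive Voicing Assimilation: [kuvsohe] → [kuvzohe]
  1 Syncope: [kuvzohe] → [kvzohe]
  result: [kvzohe]

2 then 1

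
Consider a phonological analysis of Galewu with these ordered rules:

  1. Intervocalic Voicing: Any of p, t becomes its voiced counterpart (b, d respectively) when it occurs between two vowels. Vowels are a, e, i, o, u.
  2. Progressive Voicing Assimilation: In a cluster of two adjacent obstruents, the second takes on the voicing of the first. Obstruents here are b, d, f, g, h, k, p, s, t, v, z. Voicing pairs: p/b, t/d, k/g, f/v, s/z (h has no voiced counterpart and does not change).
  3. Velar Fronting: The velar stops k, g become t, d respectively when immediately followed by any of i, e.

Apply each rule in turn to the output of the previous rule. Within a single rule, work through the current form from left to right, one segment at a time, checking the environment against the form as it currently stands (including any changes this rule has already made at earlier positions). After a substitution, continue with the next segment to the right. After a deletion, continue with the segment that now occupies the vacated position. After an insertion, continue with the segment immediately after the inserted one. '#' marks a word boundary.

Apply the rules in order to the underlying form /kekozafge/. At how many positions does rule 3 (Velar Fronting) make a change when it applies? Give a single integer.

1 Intervocalic Voicing: no change — [kekozafge]
2 Progressive Voicing Assimilation: [kekozafge] → [kekozafke]
3 Velar Fronting: [kekozafke] → [tekozafte]
Rule 3 changed 2 position(s).

2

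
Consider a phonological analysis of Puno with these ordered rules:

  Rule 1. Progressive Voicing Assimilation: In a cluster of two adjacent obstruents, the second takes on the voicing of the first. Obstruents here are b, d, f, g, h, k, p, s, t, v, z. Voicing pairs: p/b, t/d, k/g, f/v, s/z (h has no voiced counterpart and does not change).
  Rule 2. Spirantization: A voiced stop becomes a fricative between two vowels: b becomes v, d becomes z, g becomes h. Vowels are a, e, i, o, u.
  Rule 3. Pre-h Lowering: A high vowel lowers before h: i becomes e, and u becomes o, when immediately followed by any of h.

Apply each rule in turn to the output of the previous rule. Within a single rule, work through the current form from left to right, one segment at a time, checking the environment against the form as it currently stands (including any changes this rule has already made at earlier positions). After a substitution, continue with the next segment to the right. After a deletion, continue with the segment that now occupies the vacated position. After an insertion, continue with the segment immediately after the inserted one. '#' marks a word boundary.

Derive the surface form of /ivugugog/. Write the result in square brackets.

[ivohohog]

Rule 1 Progressive Voicing Assimilation: no change — [ivugugog]
Rule 2 Spirantization: [ivugugog] → [ivuhuhog]
Rule 3 Pre-h Lowering: [ivuhuhog] → [ivohohog]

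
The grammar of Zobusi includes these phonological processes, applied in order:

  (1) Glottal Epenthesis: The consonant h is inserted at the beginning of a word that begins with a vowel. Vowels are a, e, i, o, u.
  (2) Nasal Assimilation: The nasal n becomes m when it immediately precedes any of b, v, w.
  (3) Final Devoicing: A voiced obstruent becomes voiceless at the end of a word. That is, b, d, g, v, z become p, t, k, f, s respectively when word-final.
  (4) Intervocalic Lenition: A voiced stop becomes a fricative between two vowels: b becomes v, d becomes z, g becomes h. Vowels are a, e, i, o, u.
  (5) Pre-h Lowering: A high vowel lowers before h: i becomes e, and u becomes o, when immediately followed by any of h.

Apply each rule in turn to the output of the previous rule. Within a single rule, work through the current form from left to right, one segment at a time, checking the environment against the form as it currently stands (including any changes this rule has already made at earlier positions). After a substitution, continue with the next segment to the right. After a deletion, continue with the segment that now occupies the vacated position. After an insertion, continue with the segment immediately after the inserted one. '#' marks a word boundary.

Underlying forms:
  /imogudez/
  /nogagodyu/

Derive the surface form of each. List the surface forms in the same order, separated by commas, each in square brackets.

[himohuzes], [nohahodyu]

/imogudez/:
  (1) Glottal Epenthesis: [imogudez] → [himogudez]
  (2) Nasal Assimilation: no change — [himogudez]
  (3) Final Devoicing: [himogudez] → [himogudes]
  (4) Intervocalic Lenition: [himogudes] → [himohuzes]
  (5) Pre-h Lowering: no change — [himohuzes]
/nogagodyu/:
  (1) Glottal Epenthesis: no change — [nogagodyu]
  (2) Nasal Assimilation: no change — [nogagodyu]
  (3) Final Devoicing: no change — [nogagodyu]
  (4) Intervocalic Lenition: [nogagodyu] → [nohahodyu]
  (5) Pre-h Lowering: no change — [nohahodyu]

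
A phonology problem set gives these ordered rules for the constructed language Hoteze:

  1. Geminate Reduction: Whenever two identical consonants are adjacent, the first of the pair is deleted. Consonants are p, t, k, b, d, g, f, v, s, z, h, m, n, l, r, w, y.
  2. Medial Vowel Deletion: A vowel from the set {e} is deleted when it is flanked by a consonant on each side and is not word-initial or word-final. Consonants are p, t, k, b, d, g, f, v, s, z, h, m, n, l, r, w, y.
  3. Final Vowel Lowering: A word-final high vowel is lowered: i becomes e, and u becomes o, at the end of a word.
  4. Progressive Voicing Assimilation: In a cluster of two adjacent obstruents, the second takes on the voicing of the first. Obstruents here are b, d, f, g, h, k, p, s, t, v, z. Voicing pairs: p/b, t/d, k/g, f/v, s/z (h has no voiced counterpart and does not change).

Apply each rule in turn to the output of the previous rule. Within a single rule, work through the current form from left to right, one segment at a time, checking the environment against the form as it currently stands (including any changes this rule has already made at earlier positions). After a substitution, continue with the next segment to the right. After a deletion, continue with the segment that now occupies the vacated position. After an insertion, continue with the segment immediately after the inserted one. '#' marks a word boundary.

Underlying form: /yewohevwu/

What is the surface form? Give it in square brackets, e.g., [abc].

1 Geminate Reduction: no change — [yewohevwu]
2 Medial Vowel Deletion: [yewohevwu] → [ywohvwu]
3 Final Vowel Lowering: [ywohvwu] → [ywohvwo]
4 Progressive Voicing Assimilation: [ywohvwo] → [ywohfwo]

[ywohfwo]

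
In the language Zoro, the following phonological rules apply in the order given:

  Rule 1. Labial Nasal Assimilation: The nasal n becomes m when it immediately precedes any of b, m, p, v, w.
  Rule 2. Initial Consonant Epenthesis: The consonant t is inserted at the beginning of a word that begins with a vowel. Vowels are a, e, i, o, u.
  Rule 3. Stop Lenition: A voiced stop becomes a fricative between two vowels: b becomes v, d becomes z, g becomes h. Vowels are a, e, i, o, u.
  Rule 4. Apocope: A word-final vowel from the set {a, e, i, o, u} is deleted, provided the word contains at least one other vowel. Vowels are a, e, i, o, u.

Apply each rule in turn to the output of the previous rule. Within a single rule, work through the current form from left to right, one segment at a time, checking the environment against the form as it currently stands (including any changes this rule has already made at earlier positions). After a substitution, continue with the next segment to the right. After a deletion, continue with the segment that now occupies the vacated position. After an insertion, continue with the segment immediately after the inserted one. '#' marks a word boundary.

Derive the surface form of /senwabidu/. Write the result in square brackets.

[semwaviz]

Rule 1 Labial Nasal Assimilation: [senwabidu] → [semwabidu]
Rule 2 Initial Consonant Epenthesis: no change — [semwabidu]
Rule 3 Stop Lenition: [semwabidu] → [semwavizu]
Rule 4 Apocope: [semwavizu] → [semwaviz]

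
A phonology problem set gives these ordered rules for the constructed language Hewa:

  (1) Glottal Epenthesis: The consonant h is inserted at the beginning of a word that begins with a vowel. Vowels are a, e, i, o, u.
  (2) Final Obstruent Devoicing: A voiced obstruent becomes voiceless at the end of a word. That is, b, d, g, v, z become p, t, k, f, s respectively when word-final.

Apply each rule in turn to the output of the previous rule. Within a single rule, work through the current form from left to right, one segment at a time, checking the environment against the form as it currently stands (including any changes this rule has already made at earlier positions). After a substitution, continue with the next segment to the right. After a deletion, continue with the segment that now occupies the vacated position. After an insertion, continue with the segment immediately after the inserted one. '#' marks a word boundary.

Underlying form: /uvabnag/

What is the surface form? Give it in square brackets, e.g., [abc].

(1) Glottal Epenthesis: [uvabnag] → [huvabnag]
(2) Final Obstruent Devoicing: [huvabnag] → [huvabnak]

[huvabnak]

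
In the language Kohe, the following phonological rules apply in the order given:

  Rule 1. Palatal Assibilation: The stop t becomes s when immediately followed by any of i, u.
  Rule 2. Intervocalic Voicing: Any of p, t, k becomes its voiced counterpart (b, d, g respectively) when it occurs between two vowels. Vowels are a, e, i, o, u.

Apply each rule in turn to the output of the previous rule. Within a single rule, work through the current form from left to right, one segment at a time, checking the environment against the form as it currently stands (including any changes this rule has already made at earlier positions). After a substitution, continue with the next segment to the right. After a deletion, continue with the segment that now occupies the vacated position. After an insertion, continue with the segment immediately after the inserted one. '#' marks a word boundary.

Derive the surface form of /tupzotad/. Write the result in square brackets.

[supzodad]

Rule 1 Palatal Assibilation: [tupzotad] → [supzotad]
Rule 2 Intervocalic Voicing: [supzotad] → [supzodad]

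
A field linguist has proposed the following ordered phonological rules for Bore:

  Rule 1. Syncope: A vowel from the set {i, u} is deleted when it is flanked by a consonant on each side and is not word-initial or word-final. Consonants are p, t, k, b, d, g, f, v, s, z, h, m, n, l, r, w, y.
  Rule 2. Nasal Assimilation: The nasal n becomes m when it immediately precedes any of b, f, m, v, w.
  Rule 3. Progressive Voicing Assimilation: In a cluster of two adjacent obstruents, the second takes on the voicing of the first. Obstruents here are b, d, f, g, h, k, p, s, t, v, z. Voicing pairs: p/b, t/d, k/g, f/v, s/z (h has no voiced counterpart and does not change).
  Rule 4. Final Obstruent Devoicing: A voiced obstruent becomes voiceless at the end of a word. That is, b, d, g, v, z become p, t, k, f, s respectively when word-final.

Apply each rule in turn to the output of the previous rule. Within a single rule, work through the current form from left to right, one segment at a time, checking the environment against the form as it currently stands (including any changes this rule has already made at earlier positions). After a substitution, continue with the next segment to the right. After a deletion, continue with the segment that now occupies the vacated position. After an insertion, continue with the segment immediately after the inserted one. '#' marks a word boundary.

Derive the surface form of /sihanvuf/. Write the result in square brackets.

Rule 1 Syncope: [sihanvuf] → [shanvf]
Rule 2 Nasal Assimilation: [shanvf] → [shamvf]
Rule 3 Progressive Voicing Assimilation: [shamvf] → [shamvv]
Rule 4 Final Obstruent Devoicing: [shamvv] → [shamvf]

[shamvf]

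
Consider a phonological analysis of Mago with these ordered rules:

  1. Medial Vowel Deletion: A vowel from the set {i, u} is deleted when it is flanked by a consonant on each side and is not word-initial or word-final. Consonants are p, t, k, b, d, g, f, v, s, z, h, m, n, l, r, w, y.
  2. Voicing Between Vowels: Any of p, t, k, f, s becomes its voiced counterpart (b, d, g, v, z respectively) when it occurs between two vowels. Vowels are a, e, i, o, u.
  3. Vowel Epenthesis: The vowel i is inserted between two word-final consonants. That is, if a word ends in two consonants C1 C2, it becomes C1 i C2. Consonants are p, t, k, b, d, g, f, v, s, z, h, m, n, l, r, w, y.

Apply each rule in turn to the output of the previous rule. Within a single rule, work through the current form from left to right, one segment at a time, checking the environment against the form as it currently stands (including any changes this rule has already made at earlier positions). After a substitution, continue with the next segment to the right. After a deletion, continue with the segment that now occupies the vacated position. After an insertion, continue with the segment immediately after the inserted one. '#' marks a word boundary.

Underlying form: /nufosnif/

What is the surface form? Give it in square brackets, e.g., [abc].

[nfosnif]

1 Medial Vowel Deletion: [nufosnif] → [nfosnf]
2 Voicing Between Vowels: no change — [nfosnf]
3 Vowel Epenthesis: [nfosnf] → [nfosnif]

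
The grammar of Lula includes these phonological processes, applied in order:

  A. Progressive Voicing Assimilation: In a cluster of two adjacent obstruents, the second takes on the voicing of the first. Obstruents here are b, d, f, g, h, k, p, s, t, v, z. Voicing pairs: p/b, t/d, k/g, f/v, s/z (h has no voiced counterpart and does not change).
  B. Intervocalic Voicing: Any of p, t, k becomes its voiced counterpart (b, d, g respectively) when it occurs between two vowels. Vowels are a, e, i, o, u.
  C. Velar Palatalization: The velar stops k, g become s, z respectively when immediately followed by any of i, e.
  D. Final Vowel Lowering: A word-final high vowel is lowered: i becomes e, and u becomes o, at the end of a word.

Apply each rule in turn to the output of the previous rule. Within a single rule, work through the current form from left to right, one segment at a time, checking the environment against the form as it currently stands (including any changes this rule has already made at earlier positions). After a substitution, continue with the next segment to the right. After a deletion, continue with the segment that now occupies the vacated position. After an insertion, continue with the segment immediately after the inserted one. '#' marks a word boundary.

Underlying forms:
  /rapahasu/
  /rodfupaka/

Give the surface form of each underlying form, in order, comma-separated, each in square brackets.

/rapahasu/:
  A Progressive Voicing Assimilation: no change — [rapahasu]
  B Intervocalic Voicing: [rapahasu] → [rabahasu]
  C Velar Palatalization: no change — [rabahasu]
  D Final Vowel Lowering: [rabahasu] → [rabahaso]
/rodfupaka/:
  A Progressive Voicing Assimilation: [rodfupaka] → [rodvupaka]
  B Intervocalic Voicing: [rodvupaka] → [rodvubaga]
  C Velar Palatalization: no change — [rodvubaga]
  D Final Vowel Lowering: no change — [rodvubaga]

[rabahaso], [rodvubaga]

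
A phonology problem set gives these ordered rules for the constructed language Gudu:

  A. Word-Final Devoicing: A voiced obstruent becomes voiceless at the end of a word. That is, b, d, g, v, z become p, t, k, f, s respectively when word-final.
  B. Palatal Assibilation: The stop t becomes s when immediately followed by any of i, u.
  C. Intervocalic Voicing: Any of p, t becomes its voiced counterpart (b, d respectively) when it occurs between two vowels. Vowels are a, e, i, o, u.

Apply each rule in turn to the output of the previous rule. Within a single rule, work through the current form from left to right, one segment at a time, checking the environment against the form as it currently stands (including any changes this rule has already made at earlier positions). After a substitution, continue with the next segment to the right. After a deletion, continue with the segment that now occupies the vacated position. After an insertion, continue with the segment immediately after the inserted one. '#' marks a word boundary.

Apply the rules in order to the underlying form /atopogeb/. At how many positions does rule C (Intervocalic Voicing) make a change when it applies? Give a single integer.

2

A Word-Final Devoicing: [atopogeb] → [atopogep]
B Palatal Assibilation: no change — [atopogep]
C Intervocalic Voicing: [atopogep] → [adobogep]
Rule C changed 2 position(s).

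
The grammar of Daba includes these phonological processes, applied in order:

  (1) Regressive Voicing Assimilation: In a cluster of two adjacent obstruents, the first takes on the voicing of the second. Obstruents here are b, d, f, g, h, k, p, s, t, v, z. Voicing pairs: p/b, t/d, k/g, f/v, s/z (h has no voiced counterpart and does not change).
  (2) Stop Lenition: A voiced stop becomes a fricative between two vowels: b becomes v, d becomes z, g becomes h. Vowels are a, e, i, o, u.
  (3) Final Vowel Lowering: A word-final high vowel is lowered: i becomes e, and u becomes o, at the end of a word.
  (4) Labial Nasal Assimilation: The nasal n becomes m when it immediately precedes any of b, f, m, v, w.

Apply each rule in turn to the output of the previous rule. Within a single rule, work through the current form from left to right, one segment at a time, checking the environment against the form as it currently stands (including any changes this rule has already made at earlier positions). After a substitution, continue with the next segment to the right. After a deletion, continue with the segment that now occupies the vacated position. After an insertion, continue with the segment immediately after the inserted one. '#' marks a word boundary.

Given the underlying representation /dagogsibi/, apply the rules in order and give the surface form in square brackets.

(1) Regressive Voicing Assimilation: [dagogsibi] → [dagoksibi]
(2) Stop Lenition: [dagoksibi] → [dahoksivi]
(3) Final Vowel Lowering: [dahoksivi] → [dahoksive]
(4) Labial Nasal Assimilation: no change — [dahoksive]

[dahoksive]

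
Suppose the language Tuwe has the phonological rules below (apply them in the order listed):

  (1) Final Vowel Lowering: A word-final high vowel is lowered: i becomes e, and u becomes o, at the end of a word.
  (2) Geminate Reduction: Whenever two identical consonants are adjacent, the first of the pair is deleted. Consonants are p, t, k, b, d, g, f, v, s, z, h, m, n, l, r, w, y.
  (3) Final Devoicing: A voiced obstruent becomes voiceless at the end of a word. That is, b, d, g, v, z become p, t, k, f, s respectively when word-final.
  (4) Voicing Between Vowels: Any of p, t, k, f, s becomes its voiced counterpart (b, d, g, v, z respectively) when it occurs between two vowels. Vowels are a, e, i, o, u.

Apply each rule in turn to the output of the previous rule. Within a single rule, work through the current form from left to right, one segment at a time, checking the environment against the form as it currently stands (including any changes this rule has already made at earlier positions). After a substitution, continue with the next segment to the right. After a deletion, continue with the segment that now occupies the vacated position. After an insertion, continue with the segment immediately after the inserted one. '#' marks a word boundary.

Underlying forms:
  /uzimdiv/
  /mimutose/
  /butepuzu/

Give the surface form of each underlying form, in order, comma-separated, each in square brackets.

/uzimdiv/:
  (1) Final Vowel Lowering: no change — [uzimdiv]
  (2) Geminate Reduction: no change — [uzimdiv]
  (3) Final Devoicing: [uzimdiv] → [uzimdif]
  (4) Voicing Between Vowels: no change — [uzimdif]
/mimutose/:
  (1) Final Vowel Lowering: no change — [mimutose]
  (2) Geminate Reduction: no change — [mimutose]
  (3) Final Devoicing: no change — [mimutose]
  (4) Voicing Between Vowels: [mimutose] → [mimudoze]
/butepuzu/:
  (1) Final Vowel Lowering: [butepuzu] → [butepuzo]
  (2) Geminate Reduction: no change — [butepuzo]
  (3) Final Devoicing: no change — [butepuzo]
  (4) Voicing Between Vowels: [butepuzo] → [budebuzo]

[uzimdif], [mimudoze], [budebuzo]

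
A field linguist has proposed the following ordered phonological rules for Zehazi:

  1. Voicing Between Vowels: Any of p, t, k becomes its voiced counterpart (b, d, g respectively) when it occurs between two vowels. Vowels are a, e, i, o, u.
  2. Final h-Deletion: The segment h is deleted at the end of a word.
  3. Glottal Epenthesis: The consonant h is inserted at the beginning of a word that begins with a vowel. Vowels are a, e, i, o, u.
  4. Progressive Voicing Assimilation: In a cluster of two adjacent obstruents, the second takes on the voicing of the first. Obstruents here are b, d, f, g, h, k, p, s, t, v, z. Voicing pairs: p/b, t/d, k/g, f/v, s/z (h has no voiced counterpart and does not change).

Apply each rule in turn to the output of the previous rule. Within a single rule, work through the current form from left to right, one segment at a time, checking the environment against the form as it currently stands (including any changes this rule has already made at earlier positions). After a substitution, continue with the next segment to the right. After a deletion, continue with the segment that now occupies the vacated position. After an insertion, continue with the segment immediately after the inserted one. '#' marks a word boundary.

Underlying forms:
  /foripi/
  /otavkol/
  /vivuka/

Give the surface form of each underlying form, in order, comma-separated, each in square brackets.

/foripi/:
  1 Voicing Between Vowels: [foripi] → [foribi]
  2 Final h-Deletion: no change — [foribi]
  3 Glottal Epenthesis: no change — [foribi]
  4 Progressive Voicing Assimilation: no change — [foribi]
/otavkol/:
  1 Voicing Between Vowels: [otavkol] → [odavkol]
  2 Final h-Deletion: no change — [odavkol]
  3 Glottal Epenthesis: [odavkol] → [hodavkol]
  4 Progressive Voicing Assimilation: [hodavkol] → [hodavgol]
/vivuka/:
  1 Voicing Between Vowels: [vivuka] → [vivuga]
  2 Final h-Deletion: no change — [vivuga]
  3 Glottal Epenthesis: no change — [vivuga]
  4 Progressive Voicing Assimilation: no change — [vivuga]

[foribi], [hodavgol], [vivuga]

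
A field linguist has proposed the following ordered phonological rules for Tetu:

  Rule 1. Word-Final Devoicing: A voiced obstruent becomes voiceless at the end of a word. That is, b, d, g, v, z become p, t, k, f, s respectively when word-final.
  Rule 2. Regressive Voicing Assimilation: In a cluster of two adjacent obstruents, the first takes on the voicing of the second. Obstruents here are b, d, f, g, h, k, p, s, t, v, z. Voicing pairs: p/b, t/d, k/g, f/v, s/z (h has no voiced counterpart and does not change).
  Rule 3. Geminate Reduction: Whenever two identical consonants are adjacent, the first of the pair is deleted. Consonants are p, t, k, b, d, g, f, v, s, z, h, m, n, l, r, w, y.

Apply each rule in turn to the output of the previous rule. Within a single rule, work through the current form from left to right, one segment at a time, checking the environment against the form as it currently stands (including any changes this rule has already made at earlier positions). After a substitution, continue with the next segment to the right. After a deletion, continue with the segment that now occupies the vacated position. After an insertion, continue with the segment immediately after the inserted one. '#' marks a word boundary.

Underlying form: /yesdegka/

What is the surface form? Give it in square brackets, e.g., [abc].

[yezdeka]

Rule 1 Word-Final Devoicing: no change — [yesdegka]
Rule 2 Regressive Voicing Assimilation: [yesdegka] → [yezdekka]
Rule 3 Geminate Reduction: [yezdekka] → [yezdeka]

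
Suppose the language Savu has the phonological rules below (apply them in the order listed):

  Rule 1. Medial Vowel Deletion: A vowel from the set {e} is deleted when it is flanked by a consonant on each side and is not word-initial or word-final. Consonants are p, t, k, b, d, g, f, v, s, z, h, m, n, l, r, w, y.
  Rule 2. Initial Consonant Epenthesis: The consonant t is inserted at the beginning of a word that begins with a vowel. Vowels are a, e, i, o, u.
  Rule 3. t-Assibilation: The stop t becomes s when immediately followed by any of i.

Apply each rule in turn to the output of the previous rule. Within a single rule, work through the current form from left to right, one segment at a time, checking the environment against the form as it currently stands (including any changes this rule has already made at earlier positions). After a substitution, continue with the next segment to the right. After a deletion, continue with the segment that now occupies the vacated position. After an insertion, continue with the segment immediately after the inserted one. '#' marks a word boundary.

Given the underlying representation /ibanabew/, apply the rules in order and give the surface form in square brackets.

[sibanabw]

Rule 1 Medial Vowel Deletion: [ibanabew] → [ibanabw]
Rule 2 Initial Consonant Epenthesis: [ibanabw] → [tibanabw]
Rule 3 t-Assibilation: [tibanabw] → [sibanabw]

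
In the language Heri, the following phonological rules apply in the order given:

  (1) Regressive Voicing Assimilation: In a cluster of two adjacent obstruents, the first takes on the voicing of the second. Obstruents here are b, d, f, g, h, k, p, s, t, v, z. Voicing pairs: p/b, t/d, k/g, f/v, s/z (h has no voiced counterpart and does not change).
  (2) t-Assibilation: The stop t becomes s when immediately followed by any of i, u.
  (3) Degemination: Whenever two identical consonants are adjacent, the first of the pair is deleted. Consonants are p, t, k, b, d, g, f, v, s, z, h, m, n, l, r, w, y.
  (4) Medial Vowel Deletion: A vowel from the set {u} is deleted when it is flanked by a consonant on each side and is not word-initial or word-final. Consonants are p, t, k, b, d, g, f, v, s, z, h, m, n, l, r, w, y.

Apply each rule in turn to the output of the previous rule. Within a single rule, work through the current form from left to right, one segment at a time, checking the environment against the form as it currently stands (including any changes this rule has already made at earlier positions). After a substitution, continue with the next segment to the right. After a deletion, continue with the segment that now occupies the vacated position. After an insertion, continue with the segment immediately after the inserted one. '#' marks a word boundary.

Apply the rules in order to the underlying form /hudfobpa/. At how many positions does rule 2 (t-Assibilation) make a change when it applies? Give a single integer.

(1) Regressive Voicing Assimilation: [hudfobpa] → [hutfoppa]
(2) t-Assibilation: no change — [hutfoppa]
(3) Degemination: [hutfoppa] → [hutfopa]
(4) Medial Vowel Deletion: [hutfopa] → [htfopa]
Rule 2 changed 0 position(s).

0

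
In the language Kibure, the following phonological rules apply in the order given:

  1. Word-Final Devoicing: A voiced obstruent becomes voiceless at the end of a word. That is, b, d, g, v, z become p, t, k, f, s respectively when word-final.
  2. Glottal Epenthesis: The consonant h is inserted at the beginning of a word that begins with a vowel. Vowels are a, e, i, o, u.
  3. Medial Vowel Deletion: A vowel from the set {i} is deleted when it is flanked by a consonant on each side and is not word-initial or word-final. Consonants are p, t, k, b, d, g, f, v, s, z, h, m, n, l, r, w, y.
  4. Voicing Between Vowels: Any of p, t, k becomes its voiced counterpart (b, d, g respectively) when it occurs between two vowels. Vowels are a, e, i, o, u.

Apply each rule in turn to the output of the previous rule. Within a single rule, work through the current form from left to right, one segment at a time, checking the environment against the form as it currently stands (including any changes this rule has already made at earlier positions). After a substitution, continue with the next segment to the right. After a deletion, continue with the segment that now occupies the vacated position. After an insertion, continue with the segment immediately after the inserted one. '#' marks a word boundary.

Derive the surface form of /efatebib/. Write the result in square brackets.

1 Word-Final Devoicing: [efatebib] → [efatebip]
2 Glottal Epenthesis: [efatebip] → [hefatebip]
3 Medial Vowel Deletion: [hefatebip] → [hefatebp]
4 Voicing Between Vowels: [hefatebp] → [hefadebp]

[hefadebp]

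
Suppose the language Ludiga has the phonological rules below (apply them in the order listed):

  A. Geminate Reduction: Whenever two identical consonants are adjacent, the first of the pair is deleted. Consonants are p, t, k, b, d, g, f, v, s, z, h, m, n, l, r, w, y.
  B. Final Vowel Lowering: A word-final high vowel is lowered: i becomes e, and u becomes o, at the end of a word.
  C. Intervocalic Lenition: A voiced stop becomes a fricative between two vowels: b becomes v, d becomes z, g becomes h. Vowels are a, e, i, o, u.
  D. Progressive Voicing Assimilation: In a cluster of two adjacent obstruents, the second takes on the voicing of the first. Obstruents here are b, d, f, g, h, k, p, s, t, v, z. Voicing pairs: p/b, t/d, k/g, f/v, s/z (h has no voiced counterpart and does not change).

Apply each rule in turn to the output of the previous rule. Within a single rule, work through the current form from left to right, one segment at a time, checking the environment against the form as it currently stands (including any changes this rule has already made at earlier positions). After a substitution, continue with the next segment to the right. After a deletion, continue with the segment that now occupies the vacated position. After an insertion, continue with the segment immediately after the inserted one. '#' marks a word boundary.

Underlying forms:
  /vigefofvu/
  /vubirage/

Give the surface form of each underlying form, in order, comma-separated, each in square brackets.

[vihefoffo], [vuvirahe]

/vigefofvu/:
  A Geminate Reduction: no change — [vigefofvu]
  B Final Vowel Lowering: [vigefofvu] → [vigefofvo]
  C Intervocalic Lenition: [vigefofvo] → [vihefofvo]
  D Progressive Voicing Assimilation: [vihefofvo] → [vihefoffo]
/vubirage/:
  A Geminate Reduction: no change — [vubirage]
  B Final Vowel Lowering: no change — [vubirage]
  C Intervocalic Lenition: [vubirage] → [vuvirahe]
  D Progressive Voicing Assimilation: no change — [vuvirahe]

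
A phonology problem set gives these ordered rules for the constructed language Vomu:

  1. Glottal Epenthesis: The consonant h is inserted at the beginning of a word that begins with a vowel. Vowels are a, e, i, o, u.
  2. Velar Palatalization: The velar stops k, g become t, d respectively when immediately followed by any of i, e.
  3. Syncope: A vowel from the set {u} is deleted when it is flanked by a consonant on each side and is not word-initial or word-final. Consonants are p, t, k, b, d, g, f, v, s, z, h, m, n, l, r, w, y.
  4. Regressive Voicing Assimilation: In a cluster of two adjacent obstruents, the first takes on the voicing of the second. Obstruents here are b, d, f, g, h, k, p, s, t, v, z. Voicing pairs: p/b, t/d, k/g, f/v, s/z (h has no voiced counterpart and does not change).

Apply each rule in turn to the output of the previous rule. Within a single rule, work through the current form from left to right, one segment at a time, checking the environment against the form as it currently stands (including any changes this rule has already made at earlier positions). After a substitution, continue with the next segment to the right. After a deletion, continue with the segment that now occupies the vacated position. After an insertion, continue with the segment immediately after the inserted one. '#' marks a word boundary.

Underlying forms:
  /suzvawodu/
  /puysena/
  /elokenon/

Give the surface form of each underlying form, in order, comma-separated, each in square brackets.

[zzvawodu], [pysena], [helotenon]

/suzvawodu/:
  1 Glottal Epenthesis: no change — [suzvawodu]
  2 Velar Palatalization: no change — [suzvawodu]
  3 Syncope: [suzvawodu] → [szvawodu]
  4 Regressive Voicing Assimilation: [szvawodu] → [zzvawodu]
/puysena/:
  1 Glottal Epenthesis: no change — [puysena]
  2 Velar Palatalization: no change — [puysena]
  3 Syncope: [puysena] → [pysena]
  4 Regressive Voicing Assimilation: no change — [pysena]
/elokenon/:
  1 Glottal Epenthesis: [elokenon] → [helokenon]
  2 Velar Palatalization: [helokenon] → [helotenon]
  3 Syncope: no change — [helotenon]
  4 Regressive Voicing Assimilation: no change — [helotenon]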